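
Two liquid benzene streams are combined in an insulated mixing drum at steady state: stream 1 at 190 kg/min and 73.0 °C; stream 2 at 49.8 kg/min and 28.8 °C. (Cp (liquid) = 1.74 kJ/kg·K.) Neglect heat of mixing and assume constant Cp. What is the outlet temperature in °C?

T_out = 63.8 °C

Energy balance with Q = 0: Σ ṁᵢCp,ᵢ(T_out − Tᵢ) = 0
T_out = Σ ṁᵢCp,ᵢTᵢ / Σ ṁᵢCp,ᵢ
      = 26629 / 417.25 = 63.821 °C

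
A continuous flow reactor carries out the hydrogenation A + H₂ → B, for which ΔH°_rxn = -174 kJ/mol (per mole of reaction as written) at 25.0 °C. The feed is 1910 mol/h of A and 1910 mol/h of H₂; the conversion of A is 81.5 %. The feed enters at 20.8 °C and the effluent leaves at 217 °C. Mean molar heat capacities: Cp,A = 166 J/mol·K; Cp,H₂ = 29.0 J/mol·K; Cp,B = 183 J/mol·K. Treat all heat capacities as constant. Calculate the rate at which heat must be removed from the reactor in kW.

Extent of reaction ξ = 0.815 × 1910 = 1556.6 mol/h
Reaction term: ξ·ΔH°_rxn = 1556.6 × -174 = -270860 kJ/h
Sensible, feed 20.8→25 °C: 1564.3 kJ/h
Outlet flows (mol/h): A 353.35, H₂ 353.35, B 1556.6
Sensible, products 25→217 °C: 67924 kJ/h
Q = ΔH = -201370 kJ/h = -55.936 kW
Heat removed = 55.936 kW

Q_out = 55.9 kW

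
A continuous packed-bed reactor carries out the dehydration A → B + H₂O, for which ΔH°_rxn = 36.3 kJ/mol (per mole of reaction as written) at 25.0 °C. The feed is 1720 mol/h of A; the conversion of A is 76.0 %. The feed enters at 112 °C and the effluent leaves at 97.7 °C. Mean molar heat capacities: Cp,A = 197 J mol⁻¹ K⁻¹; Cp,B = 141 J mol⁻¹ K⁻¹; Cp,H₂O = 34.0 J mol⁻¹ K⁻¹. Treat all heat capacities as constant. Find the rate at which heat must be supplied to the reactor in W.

Extent of reaction ξ = 0.760 × 1720 = 1307.2 mol/h
Reaction term: ξ·ΔH°_rxn = 1307.2 × 36.3 = 47451 kJ/h
Sensible, feed 112→25 °C: -29479 kJ/h
Outlet flows (mol/h): A 412.8, B 1307.2, H₂O 1307.2
Sensible, products 25→97.7 °C: 22543 kJ/h
Q = ΔH = 40515 kJ/h = 11.254 kW
Heat supplied = 11254 W

Q_in = 11300 W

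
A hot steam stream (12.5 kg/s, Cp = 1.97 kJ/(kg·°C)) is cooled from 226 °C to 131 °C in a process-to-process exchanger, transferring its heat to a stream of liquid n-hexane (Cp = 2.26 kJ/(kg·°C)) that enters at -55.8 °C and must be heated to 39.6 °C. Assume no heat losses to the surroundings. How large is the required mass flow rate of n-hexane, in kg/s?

ṁ_c = 10.9 kg/s

Heat released by hot stream: Q = 12.5 × 1.97 × (226 − 131) = 2339.4 kJ/s
Energy balance on cold side (adiabatic exchanger): Q = ṁ_c·Cp_c·(T_c,out − T_c,in)
ṁ_c = 2339.4 / [2.26 × (39.6 − -55.8)] = 10.85 kg/s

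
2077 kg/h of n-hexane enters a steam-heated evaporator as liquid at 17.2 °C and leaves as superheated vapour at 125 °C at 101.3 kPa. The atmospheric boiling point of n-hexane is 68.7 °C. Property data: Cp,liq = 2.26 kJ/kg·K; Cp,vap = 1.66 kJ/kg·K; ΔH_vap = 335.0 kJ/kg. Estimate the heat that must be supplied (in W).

liquid 17.2→68.7 °C: 116.39 kJ/kg
vaporisation at 68.7 °C: 335 kJ/kg
vapour 68.7→125 °C: 93.458 kJ/kg
Δh = 116.39 + 335 + 93.458 = 544.85 kJ/kg
Q = ṁ·Δh = 2077 kg/h × 544.85 kJ/kg = 1.1316e+06 kJ/h
|Q| = 314.35 kW = 314350 W

Q = 314000 W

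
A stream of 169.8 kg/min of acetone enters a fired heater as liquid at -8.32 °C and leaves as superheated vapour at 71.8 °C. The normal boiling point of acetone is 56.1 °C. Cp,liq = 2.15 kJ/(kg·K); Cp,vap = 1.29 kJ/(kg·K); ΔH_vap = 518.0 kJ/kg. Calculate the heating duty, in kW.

Q = 1920 kW

liquid -8.32→56.1 °C: 138.5 kJ/kg
vaporisation at 56.1 °C: 518 kJ/kg
vapour 56.1→71.8 °C: 20.253 kJ/kg
Δh = 138.5 + 518 + 20.253 = 676.76 kJ/kg
Q = ṁ·Δh = 169.8 kg/min × 676.76 kJ/kg = 114910 kJ/min
|Q| = 1915.2 kW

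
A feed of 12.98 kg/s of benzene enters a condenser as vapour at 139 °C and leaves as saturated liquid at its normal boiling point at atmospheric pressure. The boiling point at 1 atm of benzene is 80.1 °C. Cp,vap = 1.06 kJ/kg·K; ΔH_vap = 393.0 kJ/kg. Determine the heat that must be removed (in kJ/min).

Q_c = 355000 kJ/min

vapour 139→80.1 °C: -62.434 kJ/kg
condensation at 80.1 °C: -393 kJ/kg
Δh = -62.434 + -393 = -455.43 kJ/kg
Q = ṁ·Δh = 12.98 kg/s × -455.43 kJ/kg = -5911.5 kJ/s
|Q| = 5911.5 kW = 354690 kJ/min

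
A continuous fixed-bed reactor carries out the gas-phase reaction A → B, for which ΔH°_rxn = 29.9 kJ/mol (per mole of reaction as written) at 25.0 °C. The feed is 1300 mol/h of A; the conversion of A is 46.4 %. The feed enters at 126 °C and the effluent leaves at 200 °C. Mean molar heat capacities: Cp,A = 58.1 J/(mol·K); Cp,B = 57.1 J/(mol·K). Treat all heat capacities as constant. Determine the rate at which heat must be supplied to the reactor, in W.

Q_in = 6530 W

Extent of reaction ξ = 0.464 × 1300 = 603.2 mol/h
Reaction term: ξ·ΔH°_rxn = 603.2 × 29.9 = 18036 kJ/h
Sensible, feed 126→25 °C: -7628.5 kJ/h
Outlet flows (mol/h): A 696.8, B 603.2
Sensible, products 25→200 °C: 13112 kJ/h
Q = ΔH = 23519 kJ/h = 6.5332 kW
Heat supplied = 6533.2 W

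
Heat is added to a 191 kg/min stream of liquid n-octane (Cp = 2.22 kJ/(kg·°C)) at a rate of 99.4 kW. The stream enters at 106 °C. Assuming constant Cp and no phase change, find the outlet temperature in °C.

Q = 99.4 kW = 5964 kJ/min
ΔT = Q/(ṁ·Cp) = 5964/(191×2.22) = 14.065 K
T_out = 106 + 14.065 = 120.07 °C

T_out = 120 °C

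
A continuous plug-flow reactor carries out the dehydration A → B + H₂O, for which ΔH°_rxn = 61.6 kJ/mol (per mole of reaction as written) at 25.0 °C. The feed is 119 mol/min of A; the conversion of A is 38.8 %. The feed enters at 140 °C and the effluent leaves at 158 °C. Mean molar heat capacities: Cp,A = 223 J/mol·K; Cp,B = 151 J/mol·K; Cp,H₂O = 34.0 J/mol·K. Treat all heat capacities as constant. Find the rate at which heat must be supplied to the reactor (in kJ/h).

Extent of reaction ξ = 0.388 × 119 = 46.172 mol/min
Reaction term: ξ·ΔH°_rxn = 46.172 × 61.6 = 2844.2 kJ/min
Sensible, feed 140→25 °C: -3051.8 kJ/min
Outlet flows (mol/min): A 72.828, B 46.172, H₂O 46.172
Sensible, products 25→158 °C: 3296.1 kJ/min
Q = ΔH = 3088.5 kJ/min = 51.475 kW
Heat supplied = 185310 kJ/h

Q_in = 185000 kJ/h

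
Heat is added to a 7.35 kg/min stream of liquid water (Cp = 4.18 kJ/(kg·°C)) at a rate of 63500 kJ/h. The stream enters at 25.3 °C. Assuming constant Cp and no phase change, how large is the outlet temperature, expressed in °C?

Q = 63500 kJ/h = 1058.3 kJ/min
ΔT = Q/(ṁ·Cp) = 1058.3/(7.35×4.18) = 34.448 K
T_out = 25.3 + 34.448 = 59.748 °C

T_out = 59.7 °C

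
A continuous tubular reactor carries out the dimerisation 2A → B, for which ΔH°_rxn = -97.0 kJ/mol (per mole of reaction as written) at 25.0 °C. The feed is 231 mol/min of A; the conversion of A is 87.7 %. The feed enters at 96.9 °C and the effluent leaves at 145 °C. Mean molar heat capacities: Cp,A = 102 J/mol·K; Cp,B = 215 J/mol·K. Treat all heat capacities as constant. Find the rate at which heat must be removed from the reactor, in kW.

Extent of reaction ξ = 0.877 × 231 / 2 = 101.29 mol/min
Reaction term: ξ·ΔH°_rxn = 101.29 × -97.0 = -9825.5 kJ/min
Sensible, feed 96.9→25 °C: -1694.1 kJ/min
Outlet flows (mol/min): A 28.413, B 101.29
Sensible, products 25→145 °C: 2961.1 kJ/min
Q = ΔH = -8558.4 kJ/min = -142.64 kW
Heat removed = 142.64 kW

Q_out = 143 kW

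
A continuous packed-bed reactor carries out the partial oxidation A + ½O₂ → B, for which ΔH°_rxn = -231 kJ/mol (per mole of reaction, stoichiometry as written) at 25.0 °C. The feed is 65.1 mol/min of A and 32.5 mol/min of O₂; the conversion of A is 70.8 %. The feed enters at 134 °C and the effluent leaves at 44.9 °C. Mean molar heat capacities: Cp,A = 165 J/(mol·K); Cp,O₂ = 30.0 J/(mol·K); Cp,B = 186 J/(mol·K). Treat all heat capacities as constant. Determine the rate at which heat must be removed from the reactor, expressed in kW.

Extent of reaction ξ = 0.708 × 65.1 = 46.091 mol/min
Reaction term: ξ·ΔH°_rxn = 46.091 × -231 = -10647 kJ/min
Sensible, feed 134→25 °C: -1277.1 kJ/min
Outlet flows (mol/min): A 19.009, O₂ 9.4546, B 46.091
Sensible, products 25→44.9 °C: 238.66 kJ/min
Q = ΔH = -11685 kJ/min = -194.76 kW
Heat removed = 194.76 kW

Q_out = 195 kW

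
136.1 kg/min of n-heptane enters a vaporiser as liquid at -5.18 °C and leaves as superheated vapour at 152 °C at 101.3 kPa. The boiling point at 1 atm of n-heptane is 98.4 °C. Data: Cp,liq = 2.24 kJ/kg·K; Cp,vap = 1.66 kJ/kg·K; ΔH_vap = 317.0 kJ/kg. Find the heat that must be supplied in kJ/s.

Q = 1450 kJ/s

liquid -5.18→98.4 °C: 232.02 kJ/kg
vaporisation at 98.4 °C: 317 kJ/kg
vapour 98.4→152 °C: 88.976 kJ/kg
Δh = 232.02 + 317 + 88.976 = 638 kJ/kg
Q = ṁ·Δh = 136.1 kg/min × 638 kJ/kg = 86831 kJ/min
|Q| = 1447.2 kW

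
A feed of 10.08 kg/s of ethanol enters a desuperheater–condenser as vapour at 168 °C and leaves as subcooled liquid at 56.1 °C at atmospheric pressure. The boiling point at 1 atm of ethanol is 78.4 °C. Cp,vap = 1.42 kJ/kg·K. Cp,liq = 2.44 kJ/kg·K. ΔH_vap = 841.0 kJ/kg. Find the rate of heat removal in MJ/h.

Q_c = 37100 MJ/h

vapour 168→78.4 °C: -127.23 kJ/kg
condensation at 78.4 °C: -841 kJ/kg
liquid 78.4→56.1 °C: -54.412 kJ/kg
Δh = -127.23 + -841 + -54.412 = -1022.6 kJ/kg
Q = ṁ·Δh = 10.08 kg/s × -1022.6 kJ/kg = -10308 kJ/s
|Q| = 10308 kW = 37110 MJ/h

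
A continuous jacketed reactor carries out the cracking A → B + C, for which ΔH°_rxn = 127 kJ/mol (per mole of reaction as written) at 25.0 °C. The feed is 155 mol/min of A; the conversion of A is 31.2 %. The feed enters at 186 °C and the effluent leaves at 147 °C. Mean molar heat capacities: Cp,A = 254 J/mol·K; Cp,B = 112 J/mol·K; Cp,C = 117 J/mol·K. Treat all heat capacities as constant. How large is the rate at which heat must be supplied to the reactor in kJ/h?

Q_in = 268000 kJ/h

Extent of reaction ξ = 0.312 × 155 = 48.36 mol/min
Reaction term: ξ·ΔH°_rxn = 48.36 × 127 = 6141.7 kJ/min
Sensible, feed 186→25 °C: -6338.6 kJ/min
Outlet flows (mol/min): A 106.64, B 48.36, C 48.36
Sensible, products 25→147 °C: 4655.6 kJ/min
Q = ΔH = 4458.8 kJ/min = 74.313 kW
Heat supplied = 267530 kJ/h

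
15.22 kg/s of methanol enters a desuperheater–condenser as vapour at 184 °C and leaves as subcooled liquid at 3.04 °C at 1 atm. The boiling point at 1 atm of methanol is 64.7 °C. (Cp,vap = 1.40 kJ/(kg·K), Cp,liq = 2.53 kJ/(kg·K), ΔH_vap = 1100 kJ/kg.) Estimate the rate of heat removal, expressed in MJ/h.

vapour 184→64.7 °C: -167.02 kJ/kg
condensation at 64.7 °C: -1100 kJ/kg
liquid 64.7→3.04 °C: -156 kJ/kg
Δh = -167.02 + -1100 + -156 = -1423 kJ/kg
Q = ṁ·Δh = 15.22 kg/s × -1423 kJ/kg = -21658 kJ/s
|Q| = 21658 kW = 77970 MJ/h

Q_c = 78000 MJ/h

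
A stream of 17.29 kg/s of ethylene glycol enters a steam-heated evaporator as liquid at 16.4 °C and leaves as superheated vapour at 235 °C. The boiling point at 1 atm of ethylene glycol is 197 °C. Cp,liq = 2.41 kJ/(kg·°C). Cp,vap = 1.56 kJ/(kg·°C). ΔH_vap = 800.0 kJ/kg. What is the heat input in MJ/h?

liquid 16.4→197 °C: 435.25 kJ/kg
vaporisation at 197 °C: 800 kJ/kg
vapour 197→235 °C: 59.28 kJ/kg
Δh = 435.25 + 800 + 59.28 = 1294.5 kJ/kg
Q = ṁ·Δh = 17.29 kg/s × 1294.5 kJ/kg = 22382 kJ/s
|Q| = 22382 kW = 80576 MJ/h

Q = 80600 MJ/h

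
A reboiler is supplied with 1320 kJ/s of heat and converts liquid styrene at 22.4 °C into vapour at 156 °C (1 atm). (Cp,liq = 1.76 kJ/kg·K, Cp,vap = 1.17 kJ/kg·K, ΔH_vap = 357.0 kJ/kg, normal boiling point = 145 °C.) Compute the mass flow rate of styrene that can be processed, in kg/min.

ṁ = 135 kg/min

Δh = 1.76×(145−22.4) + 357.0 + 1.17×(156−145) = 585.65 kJ/kg
Q = 1320 kJ/s = 1320 kJ/s = 79200 kJ/min
ṁ = Q/Δh = 79200 / 585.65 = 135.24 kg/min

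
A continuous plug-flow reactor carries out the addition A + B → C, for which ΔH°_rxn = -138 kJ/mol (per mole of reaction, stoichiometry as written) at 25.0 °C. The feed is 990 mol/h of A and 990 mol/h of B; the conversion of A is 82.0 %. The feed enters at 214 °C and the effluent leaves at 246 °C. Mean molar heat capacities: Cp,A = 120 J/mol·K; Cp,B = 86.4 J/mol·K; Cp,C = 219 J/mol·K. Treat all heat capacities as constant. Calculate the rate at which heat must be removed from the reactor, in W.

Extent of reaction ξ = 0.820 × 990 = 811.8 mol/h
Reaction term: ξ·ΔH°_rxn = 811.8 × -138 = -112030 kJ/h
Sensible, feed 214→25 °C: -38620 kJ/h
Outlet flows (mol/h): A 178.2, B 178.2, C 811.8
Sensible, products 25→246 °C: 47419 kJ/h
Q = ΔH = -103230 kJ/h = -28.675 kW
Heat removed = 28675 W

Q_out = 28700 W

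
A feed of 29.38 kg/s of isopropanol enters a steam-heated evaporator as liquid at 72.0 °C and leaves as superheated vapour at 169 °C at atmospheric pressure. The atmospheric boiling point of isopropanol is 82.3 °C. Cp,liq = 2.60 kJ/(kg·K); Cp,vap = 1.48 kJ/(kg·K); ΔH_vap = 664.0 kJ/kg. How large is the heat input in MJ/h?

liquid 72.0→82.3 °C: 26.78 kJ/kg
vaporisation at 82.3 °C: 664 kJ/kg
vapour 82.3→169 °C: 128.32 kJ/kg
Δh = 26.78 + 664 + 128.32 = 819.1 kJ/kg
Q = ṁ·Δh = 29.38 kg/s × 819.1 kJ/kg = 24065 kJ/s
|Q| = 24065 kW = 86634 MJ/h

Q = 86600 MJ/h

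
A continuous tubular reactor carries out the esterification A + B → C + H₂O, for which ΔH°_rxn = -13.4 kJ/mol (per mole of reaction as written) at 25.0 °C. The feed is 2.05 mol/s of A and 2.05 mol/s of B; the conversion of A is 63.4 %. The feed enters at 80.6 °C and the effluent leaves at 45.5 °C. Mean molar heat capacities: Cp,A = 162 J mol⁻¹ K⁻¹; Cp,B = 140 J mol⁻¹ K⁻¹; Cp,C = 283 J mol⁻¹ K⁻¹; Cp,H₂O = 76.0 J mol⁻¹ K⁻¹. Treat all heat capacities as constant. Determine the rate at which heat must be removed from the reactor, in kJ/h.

Q_out = 135000 kJ/h

Extent of reaction ξ = 0.634 × 2.05 = 1.2997 mol/s
Reaction term: ξ·ΔH°_rxn = 1.2997 × -13.4 = -17.416 kJ/s
Sensible, feed 80.6→25 °C: -34.422 kJ/s
Outlet flows (mol/s): A 0.7503, B 0.7503, C 1.2997, H₂O 1.2997
Sensible, products 25→45.5 °C: 14.21 kJ/s
Q = ΔH = -37.628 kJ/s = -37.628 kW
Heat removed = 135460 kJ/h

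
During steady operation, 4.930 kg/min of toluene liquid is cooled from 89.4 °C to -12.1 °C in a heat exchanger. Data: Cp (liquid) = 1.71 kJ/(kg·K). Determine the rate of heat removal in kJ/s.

Q_c = 14.3 kJ/s

Q = ṁ·Cp·ΔT = 4.930 × 1.71 × (-12.1 − 89.4) = -855.68 kJ/min
Converting: 855.68 / 60 s = 14.261 kW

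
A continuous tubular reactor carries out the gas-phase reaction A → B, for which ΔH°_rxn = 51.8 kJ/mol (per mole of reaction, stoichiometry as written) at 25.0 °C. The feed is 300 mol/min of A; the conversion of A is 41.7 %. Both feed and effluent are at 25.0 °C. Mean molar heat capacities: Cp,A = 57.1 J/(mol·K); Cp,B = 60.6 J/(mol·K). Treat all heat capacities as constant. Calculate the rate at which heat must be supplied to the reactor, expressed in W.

Q_in = 108000 W

Extent of reaction ξ = 0.417 × 300 = 125.1 mol/min
Reaction term: ξ·ΔH°_rxn = 125.1 × 51.8 = 6480.2 kJ/min
Q = ΔH = 6480.2 kJ/min = 108 kW
Heat supplied = 108000 W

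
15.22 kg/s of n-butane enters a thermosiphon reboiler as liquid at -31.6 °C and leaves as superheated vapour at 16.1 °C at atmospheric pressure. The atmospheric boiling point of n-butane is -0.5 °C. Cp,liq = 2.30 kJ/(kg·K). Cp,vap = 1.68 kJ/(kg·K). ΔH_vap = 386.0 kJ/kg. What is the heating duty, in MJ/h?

Q = 26600 MJ/h

liquid -31.6→-0.5 °C: 71.53 kJ/kg
vaporisation at -0.5 °C: 386 kJ/kg
vapour -0.5→16.1 °C: 27.888 kJ/kg
Δh = 71.53 + 386 + 27.888 = 485.42 kJ/kg
Q = ṁ·Δh = 15.22 kg/s × 485.42 kJ/kg = 7388.1 kJ/s
|Q| = 7388.1 kW = 26597 MJ/h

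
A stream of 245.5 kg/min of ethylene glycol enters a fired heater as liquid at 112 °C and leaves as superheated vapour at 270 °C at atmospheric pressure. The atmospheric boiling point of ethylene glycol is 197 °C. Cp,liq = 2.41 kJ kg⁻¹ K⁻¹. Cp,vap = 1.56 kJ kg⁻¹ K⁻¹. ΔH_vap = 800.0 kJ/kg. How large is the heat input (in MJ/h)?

liquid 112→197 °C: 204.85 kJ/kg
vaporisation at 197 °C: 800 kJ/kg
vapour 197→270 °C: 113.88 kJ/kg
Δh = 204.85 + 800 + 113.88 = 1118.7 kJ/kg
Q = ṁ·Δh = 245.5 kg/min × 1118.7 kJ/kg = 274650 kJ/min
|Q| = 4577.5 kW = 16479 MJ/h

Q = 16500 MJ/h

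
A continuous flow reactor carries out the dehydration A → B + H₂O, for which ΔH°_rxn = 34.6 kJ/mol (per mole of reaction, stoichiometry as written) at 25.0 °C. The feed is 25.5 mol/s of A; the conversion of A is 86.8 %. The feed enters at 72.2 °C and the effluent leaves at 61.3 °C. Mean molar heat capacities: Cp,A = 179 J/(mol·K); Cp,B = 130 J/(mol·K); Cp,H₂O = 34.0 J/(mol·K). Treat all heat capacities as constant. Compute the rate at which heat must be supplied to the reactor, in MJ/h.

Q_in = 2530 MJ/h

Extent of reaction ξ = 0.868 × 25.5 = 22.134 mol/s
Reaction term: ξ·ΔH°_rxn = 22.134 × 34.6 = 765.84 kJ/s
Sensible, feed 72.2→25 °C: -215.44 kJ/s
Outlet flows (mol/s): A 3.366, B 22.134, H₂O 22.134
Sensible, products 25→61.3 °C: 153.64 kJ/s
Q = ΔH = 704.03 kJ/s = 704.03 kW
Heat supplied = 2534.5 MJ/h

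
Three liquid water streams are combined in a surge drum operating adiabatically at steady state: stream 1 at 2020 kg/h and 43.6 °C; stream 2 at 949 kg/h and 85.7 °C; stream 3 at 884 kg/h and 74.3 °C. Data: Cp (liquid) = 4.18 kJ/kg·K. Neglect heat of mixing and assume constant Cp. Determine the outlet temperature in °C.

Adiabatic, steady state ⇒ Σ ṁᵢCp,ᵢ(T_out − Tᵢ) = 0
T_out = Σ ṁᵢCp,ᵢTᵢ / Σ ṁᵢCp,ᵢ
      = 982640 / 16106 = 61.013 °C

T_out = 61.0 °C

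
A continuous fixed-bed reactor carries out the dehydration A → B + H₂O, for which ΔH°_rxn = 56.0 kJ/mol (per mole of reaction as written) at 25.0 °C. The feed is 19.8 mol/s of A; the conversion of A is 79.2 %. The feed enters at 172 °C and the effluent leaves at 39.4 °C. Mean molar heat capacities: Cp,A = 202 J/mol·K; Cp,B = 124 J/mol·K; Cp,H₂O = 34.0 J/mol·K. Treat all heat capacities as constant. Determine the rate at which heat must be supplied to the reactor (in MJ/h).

Extent of reaction ξ = 0.792 × 19.8 = 15.682 mol/s
Reaction term: ξ·ΔH°_rxn = 15.682 × 56.0 = 878.17 kJ/s
Sensible, feed 172→25 °C: -587.94 kJ/s
Outlet flows (mol/s): A 4.1184, B 15.682, H₂O 15.682
Sensible, products 25→39.4 °C: 47.658 kJ/s
Q = ΔH = 337.89 kJ/s = 337.89 kW
Heat supplied = 1216.4 MJ/h

Q_in = 1220 MJ/h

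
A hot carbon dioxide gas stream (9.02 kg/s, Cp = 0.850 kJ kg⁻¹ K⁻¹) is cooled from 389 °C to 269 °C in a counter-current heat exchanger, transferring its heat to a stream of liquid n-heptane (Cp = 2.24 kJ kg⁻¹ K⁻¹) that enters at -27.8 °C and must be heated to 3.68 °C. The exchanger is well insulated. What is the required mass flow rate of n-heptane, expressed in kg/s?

Heat released by hot stream: Q = 9.02 × 0.850 × (389 − 269) = 920.04 kJ/s
Energy balance on cold side (adiabatic exchanger): Q = ṁ_c·Cp_c·(T_c,out − T_c,in)
ṁ_c = 920.04 / [2.24 × (3.68 − -27.8)] = 13.047 kg/s

ṁ_c = 13.0 kg/s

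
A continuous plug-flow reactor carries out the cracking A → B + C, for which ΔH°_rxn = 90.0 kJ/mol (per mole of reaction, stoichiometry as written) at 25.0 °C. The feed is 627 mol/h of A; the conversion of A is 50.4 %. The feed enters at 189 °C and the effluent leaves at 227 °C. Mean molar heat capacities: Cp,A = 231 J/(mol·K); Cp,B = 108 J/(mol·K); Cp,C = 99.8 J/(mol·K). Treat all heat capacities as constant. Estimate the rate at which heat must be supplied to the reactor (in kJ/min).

Extent of reaction ξ = 0.504 × 627 = 316.01 mol/h
Reaction term: ξ·ΔH°_rxn = 316.01 × 90.0 = 28441 kJ/h
Sensible, feed 189→25 °C: -23753 kJ/h
Outlet flows (mol/h): A 310.99, B 316.01, C 316.01
Sensible, products 25→227 °C: 27776 kJ/h
Q = ΔH = 32464 kJ/h = 9.0177 kW
Heat supplied = 541.06 kJ/min

Q_in = 541 kJ/min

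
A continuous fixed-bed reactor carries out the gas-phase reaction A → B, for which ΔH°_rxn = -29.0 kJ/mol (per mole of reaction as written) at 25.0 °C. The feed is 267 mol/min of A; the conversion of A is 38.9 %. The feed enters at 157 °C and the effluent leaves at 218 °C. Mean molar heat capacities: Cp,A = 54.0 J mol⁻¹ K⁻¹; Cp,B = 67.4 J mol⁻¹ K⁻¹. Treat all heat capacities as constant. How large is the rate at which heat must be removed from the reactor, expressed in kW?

Q_out = 31.1 kW

Extent of reaction ξ = 0.389 × 267 = 103.86 mol/min
Reaction term: ξ·ΔH°_rxn = 103.86 × -29.0 = -3012 kJ/min
Sensible, feed 157→25 °C: -1903.2 kJ/min
Outlet flows (mol/min): A 163.14, B 103.86
Sensible, products 25→218 °C: 3051.3 kJ/min
Q = ΔH = -1863.9 kJ/min = -31.065 kW
Heat removed = 31.065 kW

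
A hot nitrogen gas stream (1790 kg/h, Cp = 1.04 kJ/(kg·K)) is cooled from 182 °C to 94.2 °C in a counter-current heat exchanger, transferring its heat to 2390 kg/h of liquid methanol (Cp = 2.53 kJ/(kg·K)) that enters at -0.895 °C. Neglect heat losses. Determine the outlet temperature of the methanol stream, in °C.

Heat released by hot stream: Q = 1790 × 1.04 × (182 − 94.2) = 163450 kJ/h
Energy balance on cold side (adiabatic exchanger): Q = ṁ_c·Cp_c·(T_c,out − T_c,in)
T_c,out = -0.895 + 163450/(2390 × 2.53) = 26.136 °C

T_c,out = 26.1 °C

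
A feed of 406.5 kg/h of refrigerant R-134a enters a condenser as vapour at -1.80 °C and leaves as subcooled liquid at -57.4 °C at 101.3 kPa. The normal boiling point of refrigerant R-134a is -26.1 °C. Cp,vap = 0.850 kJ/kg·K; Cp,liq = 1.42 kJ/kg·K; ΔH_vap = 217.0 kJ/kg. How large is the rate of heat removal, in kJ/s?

vapour -1.80→-26.1 °C: -20.655 kJ/kg
condensation at -26.1 °C: -217 kJ/kg
liquid -26.1→-57.4 °C: -44.446 kJ/kg
Δh = -20.655 + -217 + -44.446 = -282.1 kJ/kg
Q = ṁ·Δh = 406.5 kg/h × -282.1 kJ/kg = -114670 kJ/h
|Q| = 31.854 kW

Q_c = 31.9 kJ/s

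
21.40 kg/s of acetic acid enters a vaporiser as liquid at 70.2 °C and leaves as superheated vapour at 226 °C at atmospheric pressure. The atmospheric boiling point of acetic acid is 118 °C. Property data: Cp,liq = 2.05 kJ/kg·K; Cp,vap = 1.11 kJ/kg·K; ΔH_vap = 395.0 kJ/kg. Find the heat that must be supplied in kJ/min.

liquid 70.2→118 °C: 97.99 kJ/kg
vaporisation at 118 °C: 395 kJ/kg
vapour 118→226 °C: 119.88 kJ/kg
Δh = 97.99 + 395 + 119.88 = 612.87 kJ/kg
Q = ṁ·Δh = 21.40 kg/s × 612.87 kJ/kg = 13115 kJ/s
|Q| = 13115 kW = 786930 kJ/min

Q = 787000 kJ/min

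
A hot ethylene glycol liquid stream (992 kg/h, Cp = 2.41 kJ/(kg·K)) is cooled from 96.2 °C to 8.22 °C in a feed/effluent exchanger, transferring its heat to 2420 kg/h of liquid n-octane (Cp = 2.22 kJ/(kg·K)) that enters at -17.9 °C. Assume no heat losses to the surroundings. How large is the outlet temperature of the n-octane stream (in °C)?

T_c,out = 21.3 °C

Heat released by hot stream: Q = 992 × 2.41 × (96.2 − 8.22) = 210340 kJ/h
Energy balance on cold side (adiabatic exchanger): Q = ṁ_c·Cp_c·(T_c,out − T_c,in)
T_c,out = -17.9 + 210340/(2420 × 2.22) = 21.251 °C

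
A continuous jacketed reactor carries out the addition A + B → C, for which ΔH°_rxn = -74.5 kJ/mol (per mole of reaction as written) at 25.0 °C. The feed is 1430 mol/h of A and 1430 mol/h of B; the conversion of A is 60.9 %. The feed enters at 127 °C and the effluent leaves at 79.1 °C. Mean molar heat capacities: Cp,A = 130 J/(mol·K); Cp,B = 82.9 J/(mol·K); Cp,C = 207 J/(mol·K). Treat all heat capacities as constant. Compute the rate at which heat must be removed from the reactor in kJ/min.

Extent of reaction ξ = 0.609 × 1430 = 870.87 mol/h
Reaction term: ξ·ΔH°_rxn = 870.87 × -74.5 = -64880 kJ/h
Sensible, feed 127→25 °C: -31054 kJ/h
Outlet flows (mol/h): A 559.13, B 559.13, C 870.87
Sensible, products 25→79.1 °C: 16193 kJ/h
Q = ΔH = -79741 kJ/h = -22.15 kW
Heat removed = 1329 kJ/min

Q_out = 1330 kJ/min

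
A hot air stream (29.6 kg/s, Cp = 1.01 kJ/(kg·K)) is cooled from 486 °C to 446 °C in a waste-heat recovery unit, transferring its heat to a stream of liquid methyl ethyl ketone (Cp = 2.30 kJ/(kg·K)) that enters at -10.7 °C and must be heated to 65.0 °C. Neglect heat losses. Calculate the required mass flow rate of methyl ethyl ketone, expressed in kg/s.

ṁ_c = 6.87 kg/s

Heat released by hot stream: Q = 29.6 × 1.01 × (486 − 446) = 1195.8 kJ/s
Energy balance on cold side (adiabatic exchanger): Q = ṁ_c·Cp_c·(T_c,out − T_c,in)
ṁ_c = 1195.8 / [2.30 × (65.0 − -10.7)] = 6.8683 kg/s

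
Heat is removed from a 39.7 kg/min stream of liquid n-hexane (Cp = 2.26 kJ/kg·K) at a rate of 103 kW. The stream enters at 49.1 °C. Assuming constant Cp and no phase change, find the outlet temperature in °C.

T_out = -19.8 °C

Q = 103 kW = 6180 kJ/min
ΔT = Q/(ṁ·Cp) = 6180/(39.7×2.26) = 68.879 K
T_out = 49.1 − 68.879 = -19.779 °C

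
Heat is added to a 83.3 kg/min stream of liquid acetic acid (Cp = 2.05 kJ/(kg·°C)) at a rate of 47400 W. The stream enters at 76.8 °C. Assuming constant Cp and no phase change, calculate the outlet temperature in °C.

Q = 47400 W = 2844 kJ/min
ΔT = Q/(ṁ·Cp) = 2844/(83.3×2.05) = 16.654 K
T_out = 76.8 + 16.654 = 93.454 °C

T_out = 93.5 °C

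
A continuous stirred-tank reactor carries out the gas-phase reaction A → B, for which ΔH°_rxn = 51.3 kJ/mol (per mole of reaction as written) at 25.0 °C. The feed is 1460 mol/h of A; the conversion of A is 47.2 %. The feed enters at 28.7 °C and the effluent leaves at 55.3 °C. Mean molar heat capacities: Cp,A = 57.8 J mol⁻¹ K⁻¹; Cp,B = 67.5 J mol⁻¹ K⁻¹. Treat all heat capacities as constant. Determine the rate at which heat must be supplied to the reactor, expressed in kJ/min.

Q_in = 630 kJ/min

Extent of reaction ξ = 0.472 × 1460 = 689.12 mol/h
Reaction term: ξ·ΔH°_rxn = 689.12 × 51.3 = 35352 kJ/h
Sensible, feed 28.7→25 °C: -312.24 kJ/h
Outlet flows (mol/h): A 770.88, B 689.12
Sensible, products 25→55.3 °C: 2759.5 kJ/h
Q = ΔH = 37799 kJ/h = 10.5 kW
Heat supplied = 629.99 kJ/min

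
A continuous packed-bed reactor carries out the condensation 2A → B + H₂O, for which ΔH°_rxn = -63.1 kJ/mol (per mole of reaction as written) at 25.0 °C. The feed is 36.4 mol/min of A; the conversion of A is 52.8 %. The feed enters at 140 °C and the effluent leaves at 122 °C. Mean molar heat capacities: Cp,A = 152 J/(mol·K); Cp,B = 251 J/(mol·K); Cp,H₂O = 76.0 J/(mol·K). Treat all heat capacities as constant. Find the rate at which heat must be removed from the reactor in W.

Extent of reaction ξ = 0.528 × 36.4 / 2 = 9.6096 mol/min
Reaction term: ξ·ΔH°_rxn = 9.6096 × -63.1 = -606.37 kJ/min
Sensible, feed 140→25 °C: -636.27 kJ/min
Outlet flows (mol/min): A 17.181, B 9.6096, H₂O 9.6096
Sensible, products 25→122 °C: 558.12 kJ/min
Q = ΔH = -684.52 kJ/min = -11.409 kW
Heat removed = 11409 W

Q_out = 11400 W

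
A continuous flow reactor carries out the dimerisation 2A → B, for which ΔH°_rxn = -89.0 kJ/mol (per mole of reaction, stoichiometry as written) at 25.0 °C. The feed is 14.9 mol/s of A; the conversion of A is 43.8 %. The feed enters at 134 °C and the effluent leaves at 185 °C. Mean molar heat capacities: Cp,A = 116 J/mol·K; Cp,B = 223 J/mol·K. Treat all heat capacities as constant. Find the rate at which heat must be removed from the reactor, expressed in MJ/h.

Q_out = 745 MJ/h

Extent of reaction ξ = 0.438 × 14.9 / 2 = 3.2631 mol/s
Reaction term: ξ·ΔH°_rxn = 3.2631 × -89.0 = -290.42 kJ/s
Sensible, feed 134→25 °C: -188.4 kJ/s
Outlet flows (mol/s): A 8.3738, B 3.2631
Sensible, products 25→185 °C: 271.85 kJ/s
Q = ΔH = -206.97 kJ/s = -206.97 kW
Heat removed = 745.08 MJ/h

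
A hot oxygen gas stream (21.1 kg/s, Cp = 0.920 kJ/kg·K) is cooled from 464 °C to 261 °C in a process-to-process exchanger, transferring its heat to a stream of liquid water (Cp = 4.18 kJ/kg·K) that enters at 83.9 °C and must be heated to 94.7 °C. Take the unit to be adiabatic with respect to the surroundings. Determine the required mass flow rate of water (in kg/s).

ṁ_c = 87.3 kg/s

Heat released by hot stream: Q = 21.1 × 0.920 × (464 − 261) = 3940.6 kJ/s
Energy balance on cold side (adiabatic exchanger): Q = ṁ_c·Cp_c·(T_c,out − T_c,in)
ṁ_c = 3940.6 / [4.18 × (94.7 − 83.9)] = 87.29 kg/s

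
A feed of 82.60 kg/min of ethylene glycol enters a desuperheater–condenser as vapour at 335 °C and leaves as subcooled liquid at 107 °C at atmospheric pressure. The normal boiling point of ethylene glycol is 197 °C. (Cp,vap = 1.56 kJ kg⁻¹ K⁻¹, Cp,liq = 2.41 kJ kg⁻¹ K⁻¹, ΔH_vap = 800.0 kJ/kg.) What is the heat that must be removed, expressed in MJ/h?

vapour 335→197 °C: -215.28 kJ/kg
condensation at 197 °C: -800 kJ/kg
liquid 197→107 °C: -216.9 kJ/kg
Δh = -215.28 + -800 + -216.9 = -1232.2 kJ/kg
Q = ṁ·Δh = 82.60 kg/min × -1232.2 kJ/kg = -101780 kJ/min
|Q| = 1696.3 kW = 6106.7 MJ/h

Q_c = 6110 MJ/h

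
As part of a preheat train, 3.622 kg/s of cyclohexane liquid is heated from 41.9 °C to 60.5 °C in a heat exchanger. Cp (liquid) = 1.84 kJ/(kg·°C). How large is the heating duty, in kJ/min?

Q = ṁ·Cp·ΔT = 3.622 × 1.84 × (60.5 − 41.9) = 123.96 kJ/s
Heating duty = 7437.6 kJ/min

Q = 7440 kJ/min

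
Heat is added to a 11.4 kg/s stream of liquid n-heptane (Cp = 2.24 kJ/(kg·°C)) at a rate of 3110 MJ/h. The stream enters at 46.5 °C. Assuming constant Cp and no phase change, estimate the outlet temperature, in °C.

Q = 3110 MJ/h = 863.89 kJ/s
ΔT = Q/(ṁ·Cp) = 863.89/(11.4×2.24) = 33.83 K
T_out = 46.5 + 33.83 = 80.33 °C

T_out = 80.3 °C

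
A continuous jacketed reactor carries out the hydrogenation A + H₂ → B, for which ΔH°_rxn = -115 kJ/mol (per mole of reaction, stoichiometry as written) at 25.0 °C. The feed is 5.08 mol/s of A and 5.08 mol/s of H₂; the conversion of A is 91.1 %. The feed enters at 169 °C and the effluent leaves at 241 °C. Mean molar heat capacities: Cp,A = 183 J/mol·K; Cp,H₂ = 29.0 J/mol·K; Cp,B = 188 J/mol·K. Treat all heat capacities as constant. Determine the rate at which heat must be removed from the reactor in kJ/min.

Extent of reaction ξ = 0.911 × 5.08 = 4.6279 mol/s
Reaction term: ξ·ΔH°_rxn = 4.6279 × -115 = -532.21 kJ/s
Sensible, feed 169→25 °C: -155.08 kJ/s
Outlet flows (mol/s): A 0.45212, H₂ 0.45212, B 4.6279
Sensible, products 25→241 °C: 208.63 kJ/s
Q = ΔH = -478.66 kJ/s = -478.66 kW
Heat removed = 28719 kJ/min

Q_out = 28700 kJ/min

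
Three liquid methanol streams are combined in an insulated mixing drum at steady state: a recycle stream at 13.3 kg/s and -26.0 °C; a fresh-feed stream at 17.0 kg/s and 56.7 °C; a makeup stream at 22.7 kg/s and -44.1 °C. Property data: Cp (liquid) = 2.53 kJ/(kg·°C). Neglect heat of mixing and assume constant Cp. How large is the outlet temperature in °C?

T_out = -7.23 °C

No heat crosses the boundary, so H_out = H_in.
Σ ṁᵢCp,ᵢTᵢ = 13.3×2.53×-26.0 + 17.0×2.53×56.7 + 22.7×2.53×-44.1 = -968.91
Σ ṁᵢCp,ᵢ = 13.3×2.53 + 17.0×2.53 + 22.7×2.53 = 134.09
T_out = -968.91 / 134.09 = -7.2258 °C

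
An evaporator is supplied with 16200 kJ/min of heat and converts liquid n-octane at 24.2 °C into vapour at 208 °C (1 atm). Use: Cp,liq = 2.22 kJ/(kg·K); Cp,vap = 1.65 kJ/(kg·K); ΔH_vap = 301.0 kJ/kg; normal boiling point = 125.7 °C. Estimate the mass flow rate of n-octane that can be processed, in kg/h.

ṁ = 1470 kg/h

Δh = 2.22×(125.7−24.2) + 301.0 + 1.65×(208−125.7) = 662.12 kJ/kg
Q = 16200 kJ/min = 270 kJ/s = 972000 kJ/h
ṁ = Q/Δh = 972000 / 662.12 = 1468 kg/h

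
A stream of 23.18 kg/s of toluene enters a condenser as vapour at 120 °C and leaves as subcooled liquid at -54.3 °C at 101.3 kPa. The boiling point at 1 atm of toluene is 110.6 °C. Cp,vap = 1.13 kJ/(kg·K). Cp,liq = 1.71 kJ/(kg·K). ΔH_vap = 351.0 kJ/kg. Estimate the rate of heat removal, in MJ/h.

vapour 120→110.6 °C: -10.622 kJ/kg
condensation at 110.6 °C: -351 kJ/kg
liquid 110.6→-54.3 °C: -281.98 kJ/kg
Δh = -10.622 + -351 + -281.98 = -643.6 kJ/kg
Q = ṁ·Δh = 23.18 kg/s × -643.6 kJ/kg = -14919 kJ/s
|Q| = 14919 kW = 53707 MJ/h

Q_c = 53700 MJ/h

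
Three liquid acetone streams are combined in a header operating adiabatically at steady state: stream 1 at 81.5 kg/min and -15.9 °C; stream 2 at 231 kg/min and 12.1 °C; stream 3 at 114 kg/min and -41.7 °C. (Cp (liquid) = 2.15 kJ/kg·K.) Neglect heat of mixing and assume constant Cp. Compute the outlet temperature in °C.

T_out = -7.63 °C

No heat crosses the boundary, so H_out = H_in.
Σ ṁᵢCp,ᵢTᵢ = 81.5×2.15×-15.9 + 231×2.15×12.1 + 114×2.15×-41.7 = -6997.3
Σ ṁᵢCp,ᵢ = 81.5×2.15 + 231×2.15 + 114×2.15 = 916.97
T_out = -6997.3 / 916.97 = -7.6308 °C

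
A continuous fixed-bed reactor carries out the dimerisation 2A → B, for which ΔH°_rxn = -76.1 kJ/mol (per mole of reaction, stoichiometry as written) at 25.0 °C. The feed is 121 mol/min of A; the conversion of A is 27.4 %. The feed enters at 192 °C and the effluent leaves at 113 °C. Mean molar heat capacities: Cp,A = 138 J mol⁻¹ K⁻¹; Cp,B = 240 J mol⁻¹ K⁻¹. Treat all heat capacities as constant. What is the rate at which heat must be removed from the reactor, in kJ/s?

Q_out = 43.9 kJ/s

Extent of reaction ξ = 0.274 × 121 / 2 = 16.577 mol/min
Reaction term: ξ·ΔH°_rxn = 16.577 × -76.1 = -1261.5 kJ/min
Sensible, feed 192→25 °C: -2788.6 kJ/min
Outlet flows (mol/min): A 87.846, B 16.577
Sensible, products 25→113 °C: 1416.9 kJ/min
Q = ΔH = -2633.2 kJ/min = -43.886 kW
Heat removed = 43.886 kJ/s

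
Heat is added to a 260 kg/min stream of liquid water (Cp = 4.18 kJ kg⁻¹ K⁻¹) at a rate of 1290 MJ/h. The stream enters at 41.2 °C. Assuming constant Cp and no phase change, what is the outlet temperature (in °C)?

T_out = 61.0 °C

Q = 1290 MJ/h = 21500 kJ/min
ΔT = Q/(ṁ·Cp) = 21500/(260×4.18) = 19.783 K
T_out = 41.2 + 19.783 = 60.983 °C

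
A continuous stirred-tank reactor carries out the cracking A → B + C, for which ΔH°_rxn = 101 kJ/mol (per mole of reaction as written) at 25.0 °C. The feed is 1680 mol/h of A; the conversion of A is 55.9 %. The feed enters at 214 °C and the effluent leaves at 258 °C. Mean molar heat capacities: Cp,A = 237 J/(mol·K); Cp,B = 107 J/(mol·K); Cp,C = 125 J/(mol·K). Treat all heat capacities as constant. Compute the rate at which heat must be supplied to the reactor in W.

Q_in = 30900 W

Extent of reaction ξ = 0.559 × 1680 = 939.12 mol/h
Reaction term: ξ·ΔH°_rxn = 939.12 × 101 = 94851 kJ/h
Sensible, feed 214→25 °C: -75252 kJ/h
Outlet flows (mol/h): A 740.88, B 939.12, C 939.12
Sensible, products 25→258 °C: 91677 kJ/h
Q = ΔH = 111280 kJ/h = 30.91 kW
Heat supplied = 30910 W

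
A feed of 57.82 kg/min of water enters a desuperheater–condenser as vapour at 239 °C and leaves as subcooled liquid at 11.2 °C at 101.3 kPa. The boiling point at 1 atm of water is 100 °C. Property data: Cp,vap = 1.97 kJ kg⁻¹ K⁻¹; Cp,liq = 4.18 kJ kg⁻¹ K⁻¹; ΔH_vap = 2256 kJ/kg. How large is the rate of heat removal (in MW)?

Q_c = 2.80 MW

vapour 239→100 °C: -273.83 kJ/kg
condensation at 100 °C: -2256 kJ/kg
liquid 100→11.2 °C: -371.18 kJ/kg
Δh = -273.83 + -2256 + -371.18 = -2901 kJ/kg
Q = ṁ·Δh = 57.82 kg/min × -2901 kJ/kg = -167740 kJ/min
|Q| = 2795.6 kW = 2.7956 MW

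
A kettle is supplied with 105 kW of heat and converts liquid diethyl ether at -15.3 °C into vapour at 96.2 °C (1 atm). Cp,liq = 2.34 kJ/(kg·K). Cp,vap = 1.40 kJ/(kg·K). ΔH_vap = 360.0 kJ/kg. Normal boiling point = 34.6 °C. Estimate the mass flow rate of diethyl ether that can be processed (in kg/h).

ṁ = 671 kg/h

Δh = 2.34×(34.6−-15.3) + 360.0 + 1.40×(96.2−34.6) = 563.01 kJ/kg
Q = 105 kW = 105 kJ/s = 378000 kJ/h
ṁ = Q/Δh = 378000 / 563.01 = 671.4 kg/h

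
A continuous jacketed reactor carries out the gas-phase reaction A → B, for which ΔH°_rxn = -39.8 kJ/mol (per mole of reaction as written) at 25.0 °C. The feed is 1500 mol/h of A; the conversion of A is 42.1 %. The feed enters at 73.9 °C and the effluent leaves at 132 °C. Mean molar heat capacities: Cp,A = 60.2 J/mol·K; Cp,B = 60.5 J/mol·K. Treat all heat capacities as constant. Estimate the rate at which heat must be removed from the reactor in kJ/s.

Q_out = 5.52 kJ/s

Extent of reaction ξ = 0.421 × 1500 = 631.5 mol/h
Reaction term: ξ·ΔH°_rxn = 631.5 × -39.8 = -25134 kJ/h
Sensible, feed 73.9→25 °C: -4415.7 kJ/h
Outlet flows (mol/h): A 868.5, B 631.5
Sensible, products 25→132 °C: 9682.4 kJ/h
Q = ΔH = -19867 kJ/h = -5.5186 kW
Heat removed = 5.5186 kJ/s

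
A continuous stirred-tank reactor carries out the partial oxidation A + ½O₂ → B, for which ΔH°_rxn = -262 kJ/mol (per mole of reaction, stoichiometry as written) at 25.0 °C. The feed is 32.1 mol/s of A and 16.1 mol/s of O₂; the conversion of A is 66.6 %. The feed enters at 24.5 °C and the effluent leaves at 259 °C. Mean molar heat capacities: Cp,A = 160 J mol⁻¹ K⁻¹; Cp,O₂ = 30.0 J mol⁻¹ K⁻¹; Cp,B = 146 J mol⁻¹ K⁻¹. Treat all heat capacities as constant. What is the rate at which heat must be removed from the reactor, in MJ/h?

Extent of reaction ξ = 0.666 × 32.1 = 21.379 mol/s
Reaction term: ξ·ΔH°_rxn = 21.379 × -262 = -5601.2 kJ/s
Sensible, feed 24.5→25 °C: 2.8095 kJ/s
Outlet flows (mol/s): A 10.721, O₂ 5.4107, B 21.379
Sensible, products 25→259 °C: 1169.8 kJ/s
Q = ΔH = -4428.6 kJ/s = -4428.6 kW
Heat removed = 15943 MJ/h

Q_out = 15900 MJ/h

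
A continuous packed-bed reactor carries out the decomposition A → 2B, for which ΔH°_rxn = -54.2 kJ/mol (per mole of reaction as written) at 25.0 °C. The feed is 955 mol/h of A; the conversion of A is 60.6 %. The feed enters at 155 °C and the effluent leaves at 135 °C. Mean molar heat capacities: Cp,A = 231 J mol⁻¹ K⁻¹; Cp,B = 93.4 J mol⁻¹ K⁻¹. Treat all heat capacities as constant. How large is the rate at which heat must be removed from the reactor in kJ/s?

Q_out = 10.7 kJ/s

Extent of reaction ξ = 0.606 × 955 = 578.73 mol/h
Reaction term: ξ·ΔH°_rxn = 578.73 × -54.2 = -31367 kJ/h
Sensible, feed 155→25 °C: -28679 kJ/h
Outlet flows (mol/h): A 376.27, B 1157.5
Sensible, products 25→135 °C: 21453 kJ/h
Q = ΔH = -38593 kJ/h = -10.72 kW
Heat removed = 10.72 kJ/s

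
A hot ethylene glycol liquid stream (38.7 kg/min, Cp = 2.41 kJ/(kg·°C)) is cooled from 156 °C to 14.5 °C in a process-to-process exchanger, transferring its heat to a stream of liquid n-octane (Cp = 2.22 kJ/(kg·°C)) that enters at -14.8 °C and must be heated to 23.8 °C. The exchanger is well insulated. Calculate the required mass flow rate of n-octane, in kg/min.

ṁ_c = 154 kg/min

Heat released by hot stream: Q = 38.7 × 2.41 × (156 − 14.5) = 13197 kJ/min
Energy balance on cold side (adiabatic exchanger): Q = ṁ_c·Cp_c·(T_c,out − T_c,in)
ṁ_c = 13197 / [2.22 × (23.8 − -14.8)] = 154.01 kg/min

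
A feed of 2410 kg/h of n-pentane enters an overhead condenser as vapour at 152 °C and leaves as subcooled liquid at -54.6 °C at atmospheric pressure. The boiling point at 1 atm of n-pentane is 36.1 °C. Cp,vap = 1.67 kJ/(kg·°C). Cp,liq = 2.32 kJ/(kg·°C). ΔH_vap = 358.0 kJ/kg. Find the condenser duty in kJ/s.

vapour 152→36.1 °C: -193.55 kJ/kg
condensation at 36.1 °C: -358 kJ/kg
liquid 36.1→-54.6 °C: -210.42 kJ/kg
Δh = -193.55 + -358 + -210.42 = -761.98 kJ/kg
Q = ṁ·Δh = 2410 kg/h × -761.98 kJ/kg = -1.8364e+06 kJ/h
|Q| = 510.1 kW

Q_c = 510 kJ/s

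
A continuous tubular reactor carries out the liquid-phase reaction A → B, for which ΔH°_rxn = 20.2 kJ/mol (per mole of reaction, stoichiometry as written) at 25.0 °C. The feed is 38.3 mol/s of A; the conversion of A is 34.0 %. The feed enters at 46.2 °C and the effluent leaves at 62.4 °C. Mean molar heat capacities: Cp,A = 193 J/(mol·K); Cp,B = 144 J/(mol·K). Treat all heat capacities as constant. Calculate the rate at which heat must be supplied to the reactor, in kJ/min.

Extent of reaction ξ = 0.340 × 38.3 = 13.022 mol/s
Reaction term: ξ·ΔH°_rxn = 13.022 × 20.2 = 263.04 kJ/s
Sensible, feed 46.2→25 °C: -156.71 kJ/s
Outlet flows (mol/s): A 25.278, B 13.022
Sensible, products 25→62.4 °C: 252.59 kJ/s
Q = ΔH = 358.93 kJ/s = 358.93 kW
Heat supplied = 21536 kJ/min

Q_in = 21500 kJ/min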